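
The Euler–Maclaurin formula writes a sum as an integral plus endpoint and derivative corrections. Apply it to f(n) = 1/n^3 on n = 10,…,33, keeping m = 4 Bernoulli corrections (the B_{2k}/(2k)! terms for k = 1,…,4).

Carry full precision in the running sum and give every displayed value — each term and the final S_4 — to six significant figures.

S_4 ≈ 0.00507948

∫_10^33 1/x^3 dx evaluates to 0.00454086.
½[f(10) + f(33)] = ½[0.00100000 + 2.78265e-05] = 0.000513913.
Integral + boundary = 0.00505478.
Order-1 term: 1/12 · (-2.52968e-06 − (-0.000300000)) = 2.47892e-05.
After k=1: 0.00507957.
Order-2 term: −1/720 · (-4.64588e-08 − (-6.00000e-05)) = -8.32688e-08.
After k=2: 0.00507948.
Order-3 term: 1/30240 · (-1.79180e-09 − (-2.52000e-05)) = 8.33274e-10.
After k=3: 0.00507948.
Order-4 term: −1/1209600 · (-1.18466e-10 − (-1.81440e-05)) = -1.49999e-11.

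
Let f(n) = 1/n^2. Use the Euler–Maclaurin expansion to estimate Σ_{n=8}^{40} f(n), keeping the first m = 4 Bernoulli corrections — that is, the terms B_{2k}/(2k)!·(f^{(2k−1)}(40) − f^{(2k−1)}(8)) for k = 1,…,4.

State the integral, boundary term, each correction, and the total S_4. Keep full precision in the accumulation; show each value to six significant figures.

The integral term ∫_8^40 1/x^2 dx = 0.100000.
Endpoint term: (f(8) + f(40))/2 = (0.0156250 + 0.000625000)/2 = 0.00812500.
Running total after boundary: 0.108125.
Correction k=1: B_{2}/2! · (f^{(1)}(40) − f^{(1)}(8)) = 1/12 · (-3.12500e-05 − (-0.00390625)) = 0.000322917.
Running total after k=1: 0.108448.
Correction k=2: B_{4}/4! · (f^{(3)}(40) − f^{(3)}(8)) = −1/720 · (-2.34375e-07 − (-0.000732422)) = -1.01693e-06.
Running total after k=2: 0.108447.
Correction k=3: B_{6}/6! · (f^{(5)}(40) − f^{(5)}(8)) = 1/30240 · (-4.39453e-09 − (-0.000343323)) = 1.13531e-08.
Running total after k=3: 0.108447.
Correction k=4: B_{8}/8! · (f^{(7)}(40) − f^{(7)}(8)) = −1/1209600 · (-1.53809e-10 − (-0.000300407)) = -2.48353e-10.

S_4 ≈ 0.108447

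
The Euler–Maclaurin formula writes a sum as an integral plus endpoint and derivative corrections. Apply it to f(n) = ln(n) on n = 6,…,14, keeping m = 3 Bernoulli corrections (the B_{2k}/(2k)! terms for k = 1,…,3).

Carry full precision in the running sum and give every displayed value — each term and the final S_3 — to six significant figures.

S_3 ≈ 20.4037

The integral term ∫_6^14 ln(x) dx = 18.1962.
Boundary: ½(f(6) + f(14)) = ½(1.79176 + 2.63906) = 2.21541.
Integral + boundary = 20.4117.
k=1: B_{2}/(2)! × [f^{(1)}(14) − f^{(1)}(6)] = 1/12 × (0.0714286 − 0.166667) = -0.00793651.
Partial sum through k=1: 20.4037.
k=2: B_{4}/(4)! × [f^{(3)}(14) − f^{(3)}(6)] = −1/720 × (0.000728863 − 0.00925926) = 1.18478e-05.
Partial sum through k=2: 20.4037.
k=3: B_{6}/(6)! × [f^{(5)}(14) − f^{(5)}(6)] = 1/30240 × (4.46243e-05 − 0.00308642) = -1.00588e-07.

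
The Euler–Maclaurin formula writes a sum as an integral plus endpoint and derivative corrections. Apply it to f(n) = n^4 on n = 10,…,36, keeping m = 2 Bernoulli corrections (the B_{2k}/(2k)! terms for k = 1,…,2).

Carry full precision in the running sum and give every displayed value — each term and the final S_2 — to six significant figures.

S_2 ≈ 1.29333e+07

Integral: ∫_10^36 x^4 dx = 1.20732e+07.
Boundary: ½(f(10) + f(36)) = ½(10000.0 + 1.67962e+06) = 844808.
Integral + boundary = 1.29180e+07.
Correction k=1: B_{2}/2! · (f^{(1)}(36) − f^{(1)}(10)) = 1/12 · (186624 − 4000.00) = 15218.7.
Partial sum through k=1: 1.29333e+07.
Correction k=2: B_{4}/4! · (f^{(3)}(36) − f^{(3)}(10)) = −1/720 · (864.000 − 240.000) = -0.866667.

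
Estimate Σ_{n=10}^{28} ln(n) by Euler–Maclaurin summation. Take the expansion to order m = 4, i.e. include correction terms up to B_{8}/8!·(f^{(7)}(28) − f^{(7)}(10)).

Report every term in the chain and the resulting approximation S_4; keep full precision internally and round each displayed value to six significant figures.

S_4 ≈ 55.0879

Integral: ∫_10^28 ln(x) dx = 52.2759.
½[f(10) + f(28)] = ½[2.30259 + 3.33220] = 2.81739.
So far: 55.0933.
Correction k=1: B_{2}/2! · (f^{(1)}(28) − f^{(1)}(10)) = 1/12 · (0.0357143 − 0.100000) = -0.00535714.
Partial sum through k=1: 55.0879.
Correction k=2: B_{4}/4! · (f^{(3)}(28) − f^{(3)}(10)) = −1/720 · (9.11079e-05 − 0.00200000) = 2.65124e-06.
Partial sum through k=2: 55.0879.
Correction k=3: B_{6}/6! · (f^{(5)}(28) − f^{(5)}(10)) = 1/30240 · (1.39451e-06 − 0.000240000) = -7.89039e-09.
Partial sum through k=3: 55.0879.
Correction k=4: B_{8}/8! · (f^{(7)}(28) − f^{(7)}(10)) = −1/1209600 · (5.33613e-08 − 7.20000e-05) = 5.94797e-11.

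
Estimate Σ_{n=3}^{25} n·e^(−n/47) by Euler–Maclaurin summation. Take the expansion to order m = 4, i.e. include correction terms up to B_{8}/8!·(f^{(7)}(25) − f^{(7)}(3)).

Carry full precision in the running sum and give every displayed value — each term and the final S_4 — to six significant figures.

S_4 ≈ 225.359

The integral term ∫_3^25 x·e^(−x/47) dx = 216.658.
Endpoint term: (f(3) + f(25))/2 = (2.81449 + 14.6870)/2 = 8.75073.
Running total after boundary: 225.409.
Correction k=1: B_{2}/2! · (f^{(1)}(25) − f^{(1)}(3)) = 1/12 · (0.274990 − 0.878282) = -0.0502743.
Partial sum through k=1: 225.359.
Correction k=2: B_{4}/4! · (f^{(3)}(25) − f^{(3)}(3)) = −1/720 · (0.000656382 − 0.00124699) = 8.20295e-07.
Partial sum through k=2: 225.359.
Correction k=3: B_{6}/6! · (f^{(5)}(25) − f^{(5)}(3)) = 1/30240 · (5.37926e-07 − 9.49025e-07) = -1.35946e-11.
Partial sum through k=3: 225.359.
Correction k=4: B_{8}/8! · (f^{(7)}(25) − f^{(7)}(3)) = −1/1209600 · (3.52518e-10 − 6.03687e-10) = 2.07646e-16.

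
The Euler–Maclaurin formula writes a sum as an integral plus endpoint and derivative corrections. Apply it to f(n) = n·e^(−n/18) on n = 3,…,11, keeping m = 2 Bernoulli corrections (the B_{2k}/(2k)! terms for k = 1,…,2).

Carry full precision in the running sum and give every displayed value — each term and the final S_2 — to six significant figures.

Integral: ∫_3^11 x·e^(−x/18) dx = 36.6559.
Endpoint term: (f(3) + f(11))/2 = (2.53945 + 5.97022)/2 = 4.25483.
Running total after boundary: 40.9107.
Order-1 term: 1/12 · (0.211068 − 0.705401) = -0.0411944.
After k=1: 40.8695.
Order-2 term: −1/720 · (0.00400174 − 0.00740236) = 4.72309e-06.

S_2 ≈ 40.8696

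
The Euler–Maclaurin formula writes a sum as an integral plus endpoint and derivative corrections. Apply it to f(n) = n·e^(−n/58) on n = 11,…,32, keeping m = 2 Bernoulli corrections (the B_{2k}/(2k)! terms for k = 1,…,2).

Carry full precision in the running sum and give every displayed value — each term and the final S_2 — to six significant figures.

∫_11^32 x·e^(−x/58) dx evaluates to 304.142.
Boundary: ½(f(11) + f(32)) = ½(9.09969 + 18.4306) = 13.7651.
Integral + boundary = 317.907.
Correction k=1: B_{2}/2! · (f^{(1)}(32) − f^{(1)}(11)) = 1/12 · (0.258187 − 0.670353) = -0.0343472.
Running total after k=1: 317.873.
Correction k=2: B_{4}/4! · (f^{(3)}(32) − f^{(3)}(11)) = −1/720 · (0.000419173 − 0.000691094) = 3.77668e-07.

S_2 ≈ 317.873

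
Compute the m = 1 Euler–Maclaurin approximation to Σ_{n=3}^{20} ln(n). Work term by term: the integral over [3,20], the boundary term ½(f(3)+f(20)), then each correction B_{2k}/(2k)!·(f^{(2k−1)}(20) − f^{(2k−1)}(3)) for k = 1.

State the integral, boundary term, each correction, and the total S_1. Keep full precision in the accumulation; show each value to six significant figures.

The integral term ∫_3^20 ln(x) dx = 39.6188.
½[f(3) + f(20)] = ½[1.09861 + 2.99573] = 2.04717.
Running total after boundary: 41.6660.
k=1: B_{2}/(2)! × [f^{(1)}(20) − f^{(1)}(3)] = 1/12 × (0.0500000 − 0.333333) = -0.0236111.

S_1 ≈ 41.6424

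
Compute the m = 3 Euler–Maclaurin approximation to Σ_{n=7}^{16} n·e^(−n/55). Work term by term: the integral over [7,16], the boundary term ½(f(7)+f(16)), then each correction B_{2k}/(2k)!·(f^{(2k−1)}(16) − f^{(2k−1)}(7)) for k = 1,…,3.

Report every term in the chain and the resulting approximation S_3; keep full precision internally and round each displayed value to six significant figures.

S_3 ≈ 92.2113

The integral term ∫_7^16 x·e^(−x/55) dx = 83.1688.
Endpoint term: (f(7) + f(16))/2 = (6.16345 + 11.9613)/2 = 9.06240.
So far: 92.2311.
Order-1 term: 1/12 · (0.530105 − 0.768431) = -0.0198605.
After k=1: 92.2113.
Order-2 term: −1/720 · (0.000669511 − 0.000836171) = 2.31472e-07.
After k=2: 92.2113.
Order-3 term: 1/30240 · (3.84721e-07 − 4.68865e-07) = -2.78252e-12.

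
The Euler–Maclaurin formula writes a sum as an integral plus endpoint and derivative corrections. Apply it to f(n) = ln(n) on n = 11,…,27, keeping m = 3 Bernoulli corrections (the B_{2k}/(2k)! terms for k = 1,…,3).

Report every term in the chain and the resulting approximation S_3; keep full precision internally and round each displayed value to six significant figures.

Integral: ∫_11^27 ln(x) dx = 46.6107.
Boundary: ½(f(11) + f(27)) = ½(2.39790 + 3.29584) = 2.84687.
Running total after boundary: 49.4576.
Order-1 term: 1/12 · (0.0370370 − 0.0909091) = -0.00448934.
Running total after k=1: 49.4531.
Order-2 term: −1/720 · (0.000101611 − 0.00150263) = 1.94586e-06.
Running total after k=2: 49.4531.
Order-3 term: 1/30240 · (1.67260e-06 − 0.000149021) = -4.87264e-09.

S_3 ≈ 49.4531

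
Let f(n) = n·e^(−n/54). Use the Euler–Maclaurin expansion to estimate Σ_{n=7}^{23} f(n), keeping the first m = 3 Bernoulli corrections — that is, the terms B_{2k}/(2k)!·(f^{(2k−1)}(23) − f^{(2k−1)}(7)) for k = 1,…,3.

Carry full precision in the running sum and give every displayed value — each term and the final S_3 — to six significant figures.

S_3 ≈ 188.212

Integral: ∫_7^23 x·e^(−x/54) dx = 177.659.
Boundary: ½(f(7) + f(23)) = ½(6.14894 + 15.0228) = 10.5859.
Running total after boundary: 188.245.
k=1: B_{2}/(2)! × [f^{(1)}(23) − f^{(1)}(7)] = 1/12 × (0.374965 − 0.764551) = -0.0324655.
Running total after k=1: 188.212.
k=2: B_{4}/(4)! × [f^{(3)}(23) − f^{(3)}(7)] = −1/720 × (0.000576576 − 0.000864675) = 4.00138e-07.
Running total after k=2: 188.212.
k=3: B_{6}/(6)! × [f^{(5)}(23) − f^{(5)}(7)] = 1/30240 × (3.51359e-07 − 5.03141e-07) = -5.01924e-12.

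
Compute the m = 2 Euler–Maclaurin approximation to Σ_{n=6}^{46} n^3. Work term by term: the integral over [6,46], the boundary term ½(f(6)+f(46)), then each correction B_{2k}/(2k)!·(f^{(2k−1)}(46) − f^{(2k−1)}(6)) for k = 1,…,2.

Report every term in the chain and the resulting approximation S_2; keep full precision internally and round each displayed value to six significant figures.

S_2 ≈ 1.16834e+06

Integral: ∫_6^46 x^3 dx = 1.11904e+06.
Endpoint term: (f(6) + f(46))/2 = (216.000 + 97336.0)/2 = 48776.0.
Integral + boundary = 1.16782e+06.
Order-1 term: 1/12 · (6348.00 − 108.000) = 520.000.
Running total after k=1: 1.16834e+06.
Order-2 term: −1/720 · (6.00000 − 6.00000) = 0.00000.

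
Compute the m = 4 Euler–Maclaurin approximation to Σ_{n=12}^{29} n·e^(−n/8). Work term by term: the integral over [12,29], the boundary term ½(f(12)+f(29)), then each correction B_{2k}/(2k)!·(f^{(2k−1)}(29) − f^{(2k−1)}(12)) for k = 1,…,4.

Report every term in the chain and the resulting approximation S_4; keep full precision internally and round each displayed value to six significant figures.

The integral term ∫_12^29 x·e^(−x/8) dx = 27.8127.
½[f(12) + f(29)] = ½[2.67756 + 0.772824] = 1.72519.
Running total after boundary: 29.5379.
Order-1 term: 1/12 · (-0.0699539 − (-0.111565)) = 0.00346760.
After k=1: 29.5414.
Order-2 term: −1/720 · (-0.000260245 − 0.00522961) = 7.62480e-06.
After k=2: 29.5414.
Order-3 term: 1/30240 · (8.94593e-06 − 0.000190663) = -6.00916e-09.
After k=3: 29.5414.
Order-4 term: −1/1209600 · (3.43097e-07 − 4.68146e-06) = 3.58661e-12.

S_4 ≈ 29.5414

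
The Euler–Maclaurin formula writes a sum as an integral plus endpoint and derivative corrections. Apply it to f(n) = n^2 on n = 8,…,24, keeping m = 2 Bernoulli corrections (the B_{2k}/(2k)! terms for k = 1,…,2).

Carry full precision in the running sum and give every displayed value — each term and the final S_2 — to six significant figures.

∫_8^24 x^2 dx evaluates to 4437.33.
½[f(8) + f(24)] = ½[64.0000 + 576.000] = 320.000.
So far: 4757.33.
Order-1 term: 1/12 · (48.0000 − 16.0000) = 2.66667.
Partial sum through k=1: 4760.00.
Order-2 term: −1/720 · (0.00000 − 0.00000) = 0.00000.

S_2 ≈ 4760.00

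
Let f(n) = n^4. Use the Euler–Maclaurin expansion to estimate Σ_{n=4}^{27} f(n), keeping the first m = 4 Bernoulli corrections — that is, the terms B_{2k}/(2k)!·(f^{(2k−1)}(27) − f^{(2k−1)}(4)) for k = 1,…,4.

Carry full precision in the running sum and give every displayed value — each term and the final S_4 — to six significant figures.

S_4 ≈ 3.14196e+06

∫_4^27 x^4 dx evaluates to 2.86958e+06.
Endpoint term: (f(4) + f(27))/2 = (256.000 + 531441)/2 = 265848.
Running total after boundary: 3.13543e+06.
Order-1 term: 1/12 · (78732.0 − 256.000) = 6539.67.
After k=1: 3.14196e+06.
Order-2 term: −1/720 · (648.000 − 96.0000) = -0.766667.
After k=2: 3.14196e+06.
Order-3 term: 1/30240 · (0.00000 − 0.00000) = 0.00000.
After k=3: 3.14196e+06.
Order-4 term: −1/1209600 · (0.00000 − 0.00000) = 0.00000.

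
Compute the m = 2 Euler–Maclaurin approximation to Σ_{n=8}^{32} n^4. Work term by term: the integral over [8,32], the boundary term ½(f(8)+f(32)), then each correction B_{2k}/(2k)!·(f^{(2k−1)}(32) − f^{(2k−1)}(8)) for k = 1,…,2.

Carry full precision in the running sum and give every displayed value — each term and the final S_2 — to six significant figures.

S_2 ≈ 7.24142e+06

Integral: ∫_8^32 x^4 dx = 6.70433e+06.
Endpoint term: (f(8) + f(32))/2 = (4096.00 + 1.04858e+06)/2 = 526336.
So far: 7.23067e+06.
Correction k=1: B_{2}/2! · (f^{(1)}(32) − f^{(1)}(8)) = 1/12 · (131072 − 2048.00) = 10752.0.
Running total after k=1: 7.24142e+06.
Correction k=2: B_{4}/4! · (f^{(3)}(32) − f^{(3)}(8)) = −1/720 · (768.000 − 192.000) = -0.800000.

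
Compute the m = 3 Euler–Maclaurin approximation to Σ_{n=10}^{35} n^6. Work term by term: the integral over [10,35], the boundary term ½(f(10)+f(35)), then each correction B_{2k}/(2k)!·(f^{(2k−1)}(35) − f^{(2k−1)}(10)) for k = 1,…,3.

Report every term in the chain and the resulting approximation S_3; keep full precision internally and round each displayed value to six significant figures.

Integral: ∫_10^35 x^6 dx = 9.18990e+09.
½[f(10) + f(35)] = ½[1.00000e+06 + 1.83827e+09] = 9.19633e+08.
So far: 1.01095e+10.
Correction k=1: B_{2}/2! · (f^{(1)}(35) − f^{(1)}(10)) = 1/12 · (3.15131e+08 − 600000) = 2.62109e+07.
Running total after k=1: 1.01357e+10.
Correction k=2: B_{4}/4! · (f^{(3)}(35) − f^{(3)}(10)) = −1/720 · (5.14500e+06 − 120000) = -6979.17.
Running total after k=2: 1.01357e+10.
Correction k=3: B_{6}/6! · (f^{(5)}(35) − f^{(5)}(10)) = 1/30240 · (25200.0 − 7200.00) = 0.595238.

S_3 ≈ 1.01357e+10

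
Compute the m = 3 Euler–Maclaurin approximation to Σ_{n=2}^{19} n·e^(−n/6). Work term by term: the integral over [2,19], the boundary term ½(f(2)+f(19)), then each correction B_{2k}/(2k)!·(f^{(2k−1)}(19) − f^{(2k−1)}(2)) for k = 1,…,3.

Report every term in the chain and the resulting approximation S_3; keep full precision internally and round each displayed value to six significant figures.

S_3 ≈ 29.1415

∫_2^19 x·e^(−x/6) dx evaluates to 28.0719.
½[f(2) + f(19)] = ½[1.43306 + 0.800733] = 1.11690.
Running total after boundary: 29.1888.
Order-1 term: 1/12 · (-0.0913117 − 0.477688) = -0.0474166.
Running total after k=1: 29.1414.
Order-2 term: −1/720 · (-0.000195110 − 0.0530764) = 7.39882e-05.
Running total after k=2: 29.1415.
Order-3 term: 1/30240 · (5.96171e-05 − 0.00258010) = -8.33494e-08.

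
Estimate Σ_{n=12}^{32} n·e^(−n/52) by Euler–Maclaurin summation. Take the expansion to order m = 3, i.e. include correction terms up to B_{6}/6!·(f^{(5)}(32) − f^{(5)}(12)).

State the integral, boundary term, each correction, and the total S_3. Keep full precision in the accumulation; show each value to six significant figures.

∫_12^32 x·e^(−x/52) dx evaluates to 281.563.
Boundary: ½(f(12) + f(32)) = ½(9.52707 + 17.2939) = 13.4105.
Integral + boundary = 294.974.
Order-1 term: 1/12 · (0.207859 − 0.610710) = -0.0335709.
Partial sum through k=1: 294.940.
Order-2 term: −1/720 · (0.000476599 − 0.000813075) = 4.67327e-07.
Partial sum through k=2: 294.940.
Order-3 term: 1/30240 · (3.24086e-07 − 5.17861e-07) = -6.40791e-12.

S_3 ≈ 294.940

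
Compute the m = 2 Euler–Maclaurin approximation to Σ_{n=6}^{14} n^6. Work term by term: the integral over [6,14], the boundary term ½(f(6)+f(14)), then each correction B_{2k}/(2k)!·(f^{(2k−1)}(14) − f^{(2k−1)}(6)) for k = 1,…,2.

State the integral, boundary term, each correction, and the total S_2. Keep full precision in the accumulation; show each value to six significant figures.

The integral term ∫_6^14 x^6 dx = 1.50191e+07.
Endpoint term: (f(6) + f(14))/2 = (46656.0 + 7.52954e+06)/2 = 3.78810e+06.
So far: 1.88072e+07.
Order-1 term: 1/12 · (3.22694e+06 − 46656.0) = 265024.
After k=1: 1.90722e+07.
Order-2 term: −1/720 · (329280 − 25920.0) = -421.333.

S_2 ≈ 1.90718e+07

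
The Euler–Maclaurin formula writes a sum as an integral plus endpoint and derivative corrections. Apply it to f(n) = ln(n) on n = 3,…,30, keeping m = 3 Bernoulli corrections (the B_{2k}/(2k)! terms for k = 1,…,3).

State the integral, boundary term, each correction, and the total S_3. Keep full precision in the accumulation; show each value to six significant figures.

S_3 ≈ 73.9651

Integral: ∫_3^30 ln(x) dx = 71.7401.
Boundary: ½(f(3) + f(30)) = ½(1.09861 + 3.40120) = 2.24990.
Integral + boundary = 73.9900.
Correction k=1: B_{2}/2! · (f^{(1)}(30) − f^{(1)}(3)) = 1/12 · (0.0333333 − 0.333333) = -0.0250000.
After k=1: 73.9650.
Correction k=2: B_{4}/4! · (f^{(3)}(30) − f^{(3)}(3)) = −1/720 · (7.40741e-05 − 0.0740741) = 0.000102778.
After k=2: 73.9651.
Correction k=3: B_{6}/6! · (f^{(5)}(30) − f^{(5)}(3)) = 1/30240 · (9.87654e-07 − 0.0987654) = -3.26602e-06.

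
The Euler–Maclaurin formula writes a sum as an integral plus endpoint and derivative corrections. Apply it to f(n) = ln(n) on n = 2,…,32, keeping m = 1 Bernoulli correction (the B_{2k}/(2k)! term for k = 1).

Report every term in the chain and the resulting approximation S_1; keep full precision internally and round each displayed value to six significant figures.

∫_2^32 ln(x) dx evaluates to 79.5173.
Boundary: ½(f(2) + f(32)) = ½(0.693147 + 3.46574) = 2.07944.
Integral + boundary = 81.5967.
Correction k=1: B_{2}/2! · (f^{(1)}(32) − f^{(1)}(2)) = 1/12 · (0.0312500 − 0.500000) = -0.0390625.

S_1 ≈ 81.5576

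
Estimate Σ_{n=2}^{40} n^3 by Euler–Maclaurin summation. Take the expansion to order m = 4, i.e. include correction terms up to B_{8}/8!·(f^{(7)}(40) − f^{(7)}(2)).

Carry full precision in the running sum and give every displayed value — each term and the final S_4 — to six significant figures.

Integral: ∫_2^40 x^3 dx = 639996.
½[f(2) + f(40)] = ½[8.00000 + 64000.0] = 32004.0.
Running total after boundary: 672000.
k=1: B_{2}/(2)! × [f^{(1)}(40) − f^{(1)}(2)] = 1/12 × (4800.00 − 12.0000) = 399.000.
After k=1: 672399.
k=2: B_{4}/(4)! × [f^{(3)}(40) − f^{(3)}(2)] = −1/720 × (6.00000 − 6.00000) = 0.00000.
After k=2: 672399.
k=3: B_{6}/(6)! × [f^{(5)}(40) − f^{(5)}(2)] = 1/30240 × (0.00000 − 0.00000) = 0.00000.
After k=3: 672399.
k=4: B_{8}/(8)! × [f^{(7)}(40) − f^{(7)}(2)] = −1/1209600 × (0.00000 − 0.00000) = 0.00000.

S_4 ≈ 672399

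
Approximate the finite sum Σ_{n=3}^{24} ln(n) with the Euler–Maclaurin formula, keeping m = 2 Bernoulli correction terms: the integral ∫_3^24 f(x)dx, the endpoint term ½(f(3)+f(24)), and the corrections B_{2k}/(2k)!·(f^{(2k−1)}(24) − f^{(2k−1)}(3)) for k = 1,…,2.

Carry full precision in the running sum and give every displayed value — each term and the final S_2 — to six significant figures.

S_2 ≈ 54.0916

The integral term ∫_3^24 ln(x) dx = 51.9775.
Endpoint term: (f(3) + f(24))/2 = (1.09861 + 3.17805)/2 = 2.13833.
Running total after boundary: 54.1158.
k=1: B_{2}/(2)! × [f^{(1)}(24) − f^{(1)}(3)] = 1/12 × (0.0416667 − 0.333333) = -0.0243056.
Running total after k=1: 54.0915.
k=2: B_{4}/(4)! × [f^{(3)}(24) − f^{(3)}(3)] = −1/720 × (0.000144676 − 0.0740741) = 0.000102680.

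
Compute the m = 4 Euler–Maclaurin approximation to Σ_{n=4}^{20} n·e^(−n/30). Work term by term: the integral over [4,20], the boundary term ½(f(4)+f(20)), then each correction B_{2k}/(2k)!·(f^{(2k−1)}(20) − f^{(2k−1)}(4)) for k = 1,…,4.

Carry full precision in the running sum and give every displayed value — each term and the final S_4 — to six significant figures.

S_4 ≈ 129.387

∫_4^20 x·e^(−x/30) dx evaluates to 122.551.
Boundary: ½(f(4) + f(20)) = ½(3.50069 + 10.2683) = 6.88452.
Running total after boundary: 129.436.
Correction k=1: B_{2}/2! · (f^{(1)}(20) − f^{(1)}(4)) = 1/12 · (0.171139 − 0.758484) = -0.0489454.
After k=1: 129.387.
Correction k=2: B_{4}/4! · (f^{(3)}(20) − f^{(3)}(4)) = −1/720 · (0.00133108 − 0.00278759) = 2.02293e-06.
After k=2: 129.387.
Correction k=3: B_{6}/6! · (f^{(5)}(20) − f^{(5)}(4)) = 1/30240 · (2.74668e-06 − 5.25824e-06) = -8.30545e-11.
After k=3: 129.387.
Correction k=4: B_{8}/8! · (f^{(7)}(20) − f^{(7)}(4)) = −1/1209600 · (4.46041e-09 − 8.24352e-09) = 3.12756e-15.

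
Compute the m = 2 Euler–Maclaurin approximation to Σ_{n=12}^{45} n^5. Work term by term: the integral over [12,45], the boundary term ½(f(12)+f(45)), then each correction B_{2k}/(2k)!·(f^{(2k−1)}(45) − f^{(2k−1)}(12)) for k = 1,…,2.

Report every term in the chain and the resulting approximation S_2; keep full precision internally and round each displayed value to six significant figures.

The integral term ∫_12^45 x^5 dx = 1.38346e+09.
Boundary: ½(f(12) + f(45)) = ½(248832 + 1.84528e+08) = 9.23885e+07.
Running total after boundary: 1.47585e+09.
k=1: B_{2}/(2)! × [f^{(1)}(45) − f^{(1)}(12)] = 1/12 × (2.05031e+07 − 103680) = 1.69995e+06.
Running total after k=1: 1.47755e+09.
k=2: B_{4}/(4)! × [f^{(3)}(45) − f^{(3)}(12)] = −1/720 × (121500 − 8640.00) = -156.750.

S_2 ≈ 1.47755e+09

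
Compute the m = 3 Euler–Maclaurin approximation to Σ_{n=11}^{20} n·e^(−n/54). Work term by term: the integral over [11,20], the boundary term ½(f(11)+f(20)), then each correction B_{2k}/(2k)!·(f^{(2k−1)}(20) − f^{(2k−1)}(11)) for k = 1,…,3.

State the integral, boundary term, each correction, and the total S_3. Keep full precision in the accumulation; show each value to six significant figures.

The integral term ∫_11^20 x·e^(−x/54) dx = 103.969.
½[f(11) + f(20)] = ½[8.97274 + 13.8096] = 11.3912.
Running total after boundary: 115.360.
Correction k=1: B_{2}/2! · (f^{(1)}(20) − f^{(1)}(11)) = 1/12 · (0.434746 − 0.649542) = -0.0178997.
Running total after k=1: 115.342.
Correction k=2: B_{4}/4! · (f^{(3)}(20) − f^{(3)}(11)) = −1/720 · (0.000622669 − 0.000782219) = 2.21597e-07.
Running total after k=2: 115.342.
Correction k=3: B_{6}/6! · (f^{(5)}(20) − f^{(5)}(11)) = 1/30240 · (3.75942e-07 − 4.60112e-07) = -2.78338e-12.

S_3 ≈ 115.342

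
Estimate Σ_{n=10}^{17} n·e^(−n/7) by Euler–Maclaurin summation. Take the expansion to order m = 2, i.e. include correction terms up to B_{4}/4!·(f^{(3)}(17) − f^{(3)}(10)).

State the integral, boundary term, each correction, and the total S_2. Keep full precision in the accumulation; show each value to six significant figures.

The integral term ∫_10^17 x·e^(−x/7) dx = 13.7071.
Boundary: ½(f(10) + f(17)) = ½(2.39651 + 1.49877) = 1.94764.
So far: 15.6548.
k=1: B_{2}/(2)! × [f^{(1)}(17) − f^{(1)}(10)] = 1/12 × (-0.125947 − (-0.102708)) = -0.00193659.
Partial sum through k=1: 15.6528.
k=2: B_{4}/(4)! × [f^{(3)}(17) − f^{(3)}(10)] = −1/720 × (0.00102814 − 0.00768560) = 9.24648e-06.

S_2 ≈ 15.6529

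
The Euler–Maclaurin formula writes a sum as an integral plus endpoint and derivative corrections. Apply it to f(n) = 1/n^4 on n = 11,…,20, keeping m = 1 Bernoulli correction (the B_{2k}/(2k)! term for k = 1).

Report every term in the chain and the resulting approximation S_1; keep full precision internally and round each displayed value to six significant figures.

The integral term ∫_11^20 1/x^4 dx = 0.000208772.
½[f(11) + f(20)] = ½[6.83013e-05 + 6.25000e-06] = 3.72757e-05.
Integral + boundary = 0.000246047.
k=1: B_{2}/(2)! × [f^{(1)}(20) − f^{(1)}(11)] = 1/12 × (-1.25000e-06 − (-2.48369e-05)) = 1.96557e-06.

S_1 ≈ 0.000248013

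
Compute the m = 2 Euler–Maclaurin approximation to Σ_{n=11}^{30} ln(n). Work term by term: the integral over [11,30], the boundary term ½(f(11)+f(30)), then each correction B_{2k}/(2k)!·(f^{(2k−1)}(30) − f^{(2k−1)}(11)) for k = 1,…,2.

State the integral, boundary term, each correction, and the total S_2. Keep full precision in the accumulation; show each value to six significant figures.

Integral: ∫_11^30 ln(x) dx = 56.6591.
½[f(11) + f(30)] = ½[2.39790 + 3.40120] = 2.89955.
So far: 59.5586.
Order-1 term: 1/12 · (0.0333333 − 0.0909091) = -0.00479798.
After k=1: 59.5538.
Order-2 term: −1/720 · (7.40741e-05 − 0.00150263) = 1.98410e-06.

S_2 ≈ 59.5538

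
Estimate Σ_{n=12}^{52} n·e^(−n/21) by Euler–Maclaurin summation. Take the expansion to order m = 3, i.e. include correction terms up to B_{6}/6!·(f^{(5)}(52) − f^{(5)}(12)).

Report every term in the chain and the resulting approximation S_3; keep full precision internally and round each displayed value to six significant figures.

The integral term ∫_12^52 x·e^(−x/21) dx = 262.481.
Boundary: ½(f(12) + f(52)) = ½(6.77662 + 4.37127) = 5.57394.
Integral + boundary = 268.055.
k=1: B_{2}/(2)! × [f^{(1)}(52) − f^{(1)}(12)] = 1/12 × (-0.124093 − 0.242022) = -0.0305096.
Partial sum through k=1: 268.025.
k=2: B_{4}/(4)! × [f^{(3)}(52) − f^{(3)}(12)] = −1/720 × (9.98479e-05 − 0.00310988) = 4.18060e-06.
Partial sum through k=2: 268.025.
k=3: B_{6}/(6)! × [f^{(5)}(52) − f^{(5)}(12)] = 1/30240 × (1.09090e-06 − 1.28593e-05) = -3.89168e-10.

S_3 ≈ 268.025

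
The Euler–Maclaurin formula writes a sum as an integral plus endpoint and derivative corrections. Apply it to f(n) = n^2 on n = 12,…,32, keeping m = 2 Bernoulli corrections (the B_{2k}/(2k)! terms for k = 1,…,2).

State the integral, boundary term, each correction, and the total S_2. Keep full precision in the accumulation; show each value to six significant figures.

S_2 ≈ 10934.0

∫_12^32 x^2 dx evaluates to 10346.7.
Boundary: ½(f(12) + f(32)) = ½(144.000 + 1024.00) = 584.000.
Integral + boundary = 10930.7.
k=1: B_{2}/(2)! × [f^{(1)}(32) − f^{(1)}(12)] = 1/12 × (64.0000 − 24.0000) = 3.33333.
After k=1: 10934.0.
k=2: B_{4}/(4)! × [f^{(3)}(32) − f^{(3)}(12)] = −1/720 × (0.00000 − 0.00000) = 0.00000.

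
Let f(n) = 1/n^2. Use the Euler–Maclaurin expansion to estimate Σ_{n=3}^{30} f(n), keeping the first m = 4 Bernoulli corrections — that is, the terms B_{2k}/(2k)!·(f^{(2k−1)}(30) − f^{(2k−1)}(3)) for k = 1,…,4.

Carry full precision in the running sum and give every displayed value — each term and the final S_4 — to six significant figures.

The integral term ∫_3^30 1/x^2 dx = 0.300000.
Boundary: ½(f(3) + f(30)) = ½(0.111111 + 0.00111111) = 0.0561111.
Integral + boundary = 0.356111.
k=1: B_{2}/(2)! × [f^{(1)}(30) − f^{(1)}(3)] = 1/12 × (-7.40741e-05 − (-0.0740741)) = 0.00616667.
Running total after k=1: 0.362278.
k=2: B_{4}/(4)! × [f^{(3)}(30) − f^{(3)}(3)] = −1/720 × (-9.87654e-07 − (-0.0987654)) = -0.000137173.
Running total after k=2: 0.362141.
k=3: B_{6}/(6)! × [f^{(5)}(30) − f^{(5)}(3)] = 1/30240 × (-3.29218e-08 − (-0.329218)) = 1.08868e-05.
Running total after k=3: 0.362151.
k=4: B_{8}/(8)! × [f^{(7)}(30) − f^{(7)}(3)] = −1/1209600 × (-2.04847e-09 − (-2.04847)) = -1.69351e-06.

S_4 ≈ 0.362150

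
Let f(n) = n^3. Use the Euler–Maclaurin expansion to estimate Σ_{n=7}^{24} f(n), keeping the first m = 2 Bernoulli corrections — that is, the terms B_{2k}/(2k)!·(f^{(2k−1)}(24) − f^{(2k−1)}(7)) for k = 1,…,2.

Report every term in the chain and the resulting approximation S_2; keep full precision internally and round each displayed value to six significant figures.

Integral: ∫_7^24 x^3 dx = 82343.8.
Boundary: ½(f(7) + f(24)) = ½(343.000 + 13824.0) = 7083.50.
So far: 89427.2.
Order-1 term: 1/12 · (1728.00 − 147.000) = 131.750.
Partial sum through k=1: 89559.0.
Order-2 term: −1/720 · (6.00000 − 6.00000) = 0.00000.

S_2 ≈ 89559.0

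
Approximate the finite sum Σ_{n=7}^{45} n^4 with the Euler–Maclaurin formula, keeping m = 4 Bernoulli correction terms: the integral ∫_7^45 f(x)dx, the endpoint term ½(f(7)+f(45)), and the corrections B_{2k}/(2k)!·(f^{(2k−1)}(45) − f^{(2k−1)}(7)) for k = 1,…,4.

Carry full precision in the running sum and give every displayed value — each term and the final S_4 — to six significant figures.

Integral: ∫_7^45 x^4 dx = 3.69023e+07.
½[f(7) + f(45)] = ½[2401.00 + 4.10062e+06] = 2.05151e+06.
Running total after boundary: 3.89538e+07.
Correction k=1: B_{2}/2! · (f^{(1)}(45) − f^{(1)}(7)) = 1/12 · (364500 − 1372.00) = 30260.7.
After k=1: 3.89840e+07.
Correction k=2: B_{4}/4! · (f^{(3)}(45) − f^{(3)}(7)) = −1/720 · (1080.00 − 168.000) = -1.26667.
After k=2: 3.89840e+07.
Correction k=3: B_{6}/6! · (f^{(5)}(45) − f^{(5)}(7)) = 1/30240 · (0.00000 − 0.00000) = 0.00000.
After k=3: 3.89840e+07.
Correction k=4: B_{8}/8! · (f^{(7)}(45) − f^{(7)}(7)) = −1/1209600 · (0.00000 − 0.00000) = 0.00000.

S_4 ≈ 3.89840e+07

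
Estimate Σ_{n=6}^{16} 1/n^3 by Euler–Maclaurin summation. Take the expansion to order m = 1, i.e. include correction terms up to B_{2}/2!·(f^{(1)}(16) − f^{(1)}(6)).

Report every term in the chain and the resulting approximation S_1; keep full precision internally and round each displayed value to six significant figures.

S_1 ≈ 0.0145617

∫_6^16 1/x^3 dx evaluates to 0.0119358.
Endpoint term: (f(6) + f(16))/2 = (0.00462963 + 0.000244141)/2 = 0.00243689.
So far: 0.0143726.
Order-1 term: 1/12 · (-4.57764e-05 − (-0.00231481)) = 0.000189087.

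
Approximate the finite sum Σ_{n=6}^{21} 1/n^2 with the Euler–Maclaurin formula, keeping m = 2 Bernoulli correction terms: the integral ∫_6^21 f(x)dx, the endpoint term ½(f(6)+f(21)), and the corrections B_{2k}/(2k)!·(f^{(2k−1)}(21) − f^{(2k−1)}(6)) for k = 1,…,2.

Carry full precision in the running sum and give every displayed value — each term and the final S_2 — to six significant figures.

S_2 ≈ 0.134820

The integral term ∫_6^21 1/x^2 dx = 0.119048.
½[f(6) + f(21)] = ½[0.0277778 + 0.00226757] = 0.0150227.
Integral + boundary = 0.134070.
k=1: B_{2}/(2)! × [f^{(1)}(21) − f^{(1)}(6)] = 1/12 × (-0.000215959 − (-0.00925926)) = 0.000753608.
Running total after k=1: 0.134824.
k=2: B_{4}/(4)! × [f^{(3)}(21) − f^{(3)}(6)] = −1/720 × (-5.87645e-06 − (-0.00308642)) = -4.27853e-06.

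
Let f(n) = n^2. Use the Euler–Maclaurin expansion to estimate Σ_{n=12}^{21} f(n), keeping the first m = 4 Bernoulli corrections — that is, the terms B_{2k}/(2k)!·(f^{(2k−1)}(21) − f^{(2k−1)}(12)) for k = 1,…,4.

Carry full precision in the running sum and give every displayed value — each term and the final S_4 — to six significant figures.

S_4 ≈ 2805.00

∫_12^21 x^2 dx evaluates to 2511.00.
½[f(12) + f(21)] = ½[144.000 + 441.000] = 292.500.
Integral + boundary = 2803.50.
Order-1 term: 1/12 · (42.0000 − 24.0000) = 1.50000.
After k=1: 2805.00.
Order-2 term: −1/720 · (0.00000 − 0.00000) = 0.00000.
After k=2: 2805.00.
Order-3 term: 1/30240 · (0.00000 − 0.00000) = 0.00000.
After k=3: 2805.00.
Order-4 term: −1/1209600 · (0.00000 − 0.00000) = 0.00000.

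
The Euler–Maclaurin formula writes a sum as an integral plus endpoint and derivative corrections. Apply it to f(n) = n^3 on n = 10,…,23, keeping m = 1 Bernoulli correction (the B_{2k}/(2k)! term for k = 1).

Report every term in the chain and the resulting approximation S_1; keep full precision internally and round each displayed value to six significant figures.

∫_10^23 x^3 dx evaluates to 67460.2.
½[f(10) + f(23)] = ½[1000.00 + 12167.0] = 6583.50.
Running total after boundary: 74043.8.
Correction k=1: B_{2}/2! · (f^{(1)}(23) − f^{(1)}(10)) = 1/12 · (1587.00 − 300.000) = 107.250.

S_1 ≈ 74151.0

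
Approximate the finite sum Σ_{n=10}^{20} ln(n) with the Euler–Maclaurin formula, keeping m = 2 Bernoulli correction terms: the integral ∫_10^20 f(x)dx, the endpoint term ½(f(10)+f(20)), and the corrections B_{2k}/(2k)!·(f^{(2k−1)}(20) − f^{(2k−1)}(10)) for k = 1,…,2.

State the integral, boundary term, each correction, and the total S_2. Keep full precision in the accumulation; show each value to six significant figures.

The integral term ∫_10^20 ln(x) dx = 26.8888.
½[f(10) + f(20)] = ½[2.30259 + 2.99573] = 2.64916.
Running total after boundary: 29.5380.
k=1: B_{2}/(2)! × [f^{(1)}(20) − f^{(1)}(10)] = 1/12 × (0.0500000 − 0.100000) = -0.00416667.
Running total after k=1: 29.5338.
k=2: B_{4}/(4)! × [f^{(3)}(20) − f^{(3)}(10)] = −1/720 × (0.000250000 − 0.00200000) = 2.43056e-06.

S_2 ≈ 29.5338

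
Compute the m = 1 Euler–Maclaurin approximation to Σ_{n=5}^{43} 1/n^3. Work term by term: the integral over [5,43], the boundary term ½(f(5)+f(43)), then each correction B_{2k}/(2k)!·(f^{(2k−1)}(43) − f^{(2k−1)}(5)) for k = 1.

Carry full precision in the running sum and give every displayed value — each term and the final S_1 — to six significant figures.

∫_5^43 1/x^3 dx evaluates to 0.0197296.
Boundary: ½(f(5) + f(43)) = ½(0.00800000 + 1.25775e-05) = 0.00400629.
So far: 0.0237359.
k=1: B_{2}/(2)! × [f^{(1)}(43) − f^{(1)}(5)] = 1/12 × (-8.77501e-07 − (-0.00480000)) = 0.000399927.

S_1 ≈ 0.0241358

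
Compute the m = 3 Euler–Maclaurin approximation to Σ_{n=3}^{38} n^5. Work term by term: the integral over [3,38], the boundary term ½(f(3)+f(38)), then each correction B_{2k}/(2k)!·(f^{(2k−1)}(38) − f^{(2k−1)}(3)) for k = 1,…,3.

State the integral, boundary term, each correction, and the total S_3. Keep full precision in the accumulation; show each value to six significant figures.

S_3 ≈ 5.42309e+08

∫_3^38 x^5 dx evaluates to 5.01823e+08.
Boundary: ½(f(3) + f(38)) = ½(243.000 + 7.92352e+07) = 3.96177e+07.
So far: 5.41440e+08.
Order-1 term: 1/12 · (1.04257e+07 − 405.000) = 868773.
Running total after k=1: 5.42309e+08.
Order-2 term: −1/720 · (86640.0 − 540.000) = -119.583.
Running total after k=2: 5.42309e+08.
Order-3 term: 1/30240 · (120.000 − 120.000) = 0.00000.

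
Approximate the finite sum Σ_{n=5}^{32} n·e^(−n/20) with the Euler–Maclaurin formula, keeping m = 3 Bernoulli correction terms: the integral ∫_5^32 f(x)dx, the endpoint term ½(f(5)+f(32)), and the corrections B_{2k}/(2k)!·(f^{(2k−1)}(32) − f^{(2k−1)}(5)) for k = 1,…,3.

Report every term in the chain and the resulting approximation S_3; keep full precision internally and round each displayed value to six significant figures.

∫_5^32 x·e^(−x/20) dx evaluates to 179.428.
Endpoint term: (f(5) + f(32))/2 = (3.89400 + 6.46069)/2 = 5.17735.
Running total after boundary: 184.605.
Order-1 term: 1/12 · (-0.121138 − 0.584101) = -0.0587699.
Partial sum through k=1: 184.547.
Order-2 term: −1/720 · (0.000706638 − 0.00535426) = 6.45502e-06.
Partial sum through k=2: 184.547.
Order-3 term: 1/30240 · (4.29030e-06 − 2.31206e-05) = -6.22697e-10.

S_3 ≈ 184.547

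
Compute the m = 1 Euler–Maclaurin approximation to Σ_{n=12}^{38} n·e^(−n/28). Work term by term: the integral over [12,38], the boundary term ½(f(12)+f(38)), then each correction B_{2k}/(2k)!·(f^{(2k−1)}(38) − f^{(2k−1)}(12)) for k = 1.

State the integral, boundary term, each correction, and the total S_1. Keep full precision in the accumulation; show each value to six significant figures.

S_1 ≈ 262.706

Integral: ∫_12^38 x·e^(−x/28) dx = 253.946.
Boundary: ½(f(12) + f(38)) = ½(7.81727 + 9.78102) = 8.79914.
So far: 262.745.
k=1: B_{2}/(2)! × [f^{(1)}(38) − f^{(1)}(12)] = 1/12 × (-0.0919268 − 0.372251) = -0.0386815.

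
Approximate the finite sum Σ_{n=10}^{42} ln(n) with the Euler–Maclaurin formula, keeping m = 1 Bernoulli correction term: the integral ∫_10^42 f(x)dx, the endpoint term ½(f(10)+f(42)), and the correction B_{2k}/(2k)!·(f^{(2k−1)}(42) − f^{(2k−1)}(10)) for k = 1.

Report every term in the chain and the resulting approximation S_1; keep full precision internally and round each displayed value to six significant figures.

S_1 ≈ 104.970

∫_10^42 ln(x) dx evaluates to 101.956.
½[f(10) + f(42)] = ½[2.30259 + 3.73767] = 3.02013.
Running total after boundary: 104.976.
Order-1 term: 1/12 · (0.0238095 − 0.100000) = -0.00634921.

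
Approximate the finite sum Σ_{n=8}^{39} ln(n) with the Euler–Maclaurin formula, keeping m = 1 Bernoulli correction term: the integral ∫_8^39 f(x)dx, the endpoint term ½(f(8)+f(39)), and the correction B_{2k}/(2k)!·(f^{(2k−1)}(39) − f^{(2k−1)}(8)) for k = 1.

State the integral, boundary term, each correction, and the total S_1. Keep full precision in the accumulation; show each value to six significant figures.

∫_8^39 ln(x) dx evaluates to 95.2434.
½[f(8) + f(39)] = ½[2.07944 + 3.66356] = 2.87150.
So far: 98.1149.
k=1: B_{2}/(2)! × [f^{(1)}(39) − f^{(1)}(8)] = 1/12 × (0.0256410 − 0.125000) = -0.00827991.

S_1 ≈ 98.1066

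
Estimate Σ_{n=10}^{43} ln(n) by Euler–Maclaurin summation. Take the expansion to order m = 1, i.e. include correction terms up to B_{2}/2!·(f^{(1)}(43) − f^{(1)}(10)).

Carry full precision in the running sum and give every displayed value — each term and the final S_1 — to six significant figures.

S_1 ≈ 108.731

The integral term ∫_10^43 ln(x) dx = 105.706.
½[f(10) + f(43)] = ½[2.30259 + 3.76120] = 3.03189.
Integral + boundary = 108.738.
k=1: B_{2}/(2)! × [f^{(1)}(43) − f^{(1)}(10)] = 1/12 × (0.0232558 − 0.100000) = -0.00639535.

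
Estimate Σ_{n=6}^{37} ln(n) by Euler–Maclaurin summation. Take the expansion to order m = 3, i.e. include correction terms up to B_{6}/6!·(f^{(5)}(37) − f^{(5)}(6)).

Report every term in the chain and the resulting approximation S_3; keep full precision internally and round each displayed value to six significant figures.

S_3 ≈ 94.5431

∫_6^37 ln(x) dx evaluates to 91.8534.
Boundary: ½(f(6) + f(37)) = ½(1.79176 + 3.61092) = 2.70134.
Integral + boundary = 94.5547.
Order-1 term: 1/12 · (0.0270270 − 0.166667) = -0.0116366.
Partial sum through k=1: 94.5431.
Order-2 term: −1/720 · (3.94843e-05 − 0.00925926) = 1.28052e-05.
Partial sum through k=2: 94.5431.
Order-3 term: 1/30240 · (3.46101e-07 − 0.00308642) = -1.02053e-07.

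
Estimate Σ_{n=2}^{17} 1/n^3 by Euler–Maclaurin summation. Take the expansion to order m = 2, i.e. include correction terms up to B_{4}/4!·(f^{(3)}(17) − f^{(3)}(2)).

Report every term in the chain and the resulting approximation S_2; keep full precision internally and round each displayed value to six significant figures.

S_2 ≈ 0.200192

Integral: ∫_2^17 1/x^3 dx = 0.123270.
½[f(2) + f(17)] = ½[0.125000 + 0.000203542] = 0.0626018.
Integral + boundary = 0.185872.
k=1: B_{2}/(2)! × [f^{(1)}(17) − f^{(1)}(2)] = 1/12 × (-3.59191e-05 − (-0.187500)) = 0.0156220.
Running total after k=1: 0.201494.
k=2: B_{4}/(4)! × [f^{(3)}(17) − f^{(3)}(2)] = −1/720 × (-2.48575e-06 − (-0.937500)) = -0.00130208.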